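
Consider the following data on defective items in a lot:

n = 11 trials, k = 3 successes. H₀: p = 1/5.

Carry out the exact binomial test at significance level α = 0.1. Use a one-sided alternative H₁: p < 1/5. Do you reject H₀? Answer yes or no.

Exact binomial: n=11, k=3, p₀=1/5=0.2000
P(X≤3) from Σ C(n,i)·p₀^i·(1−p₀)^(n−i)
p-value (one-sided, H₁ less) = 0.83886
At α=0.1: p ≥ α → fail to reject H₀

reject H₀: no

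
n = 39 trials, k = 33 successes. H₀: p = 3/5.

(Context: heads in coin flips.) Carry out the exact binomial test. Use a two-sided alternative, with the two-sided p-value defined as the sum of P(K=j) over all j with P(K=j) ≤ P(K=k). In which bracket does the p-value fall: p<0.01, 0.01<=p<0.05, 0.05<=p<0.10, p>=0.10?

Exact binomial: n=39, k=33, p₀=3/5=0.6000
P(X=j) = C(n,j)·p₀^j·(1−p₀)^(n−j); p = Σ P(X=j) over j with P(X=j) ≤ P(X=33)
p-value (two-sided) = 0.00154
→ bracket: p<0.01

p-value bracket: p<0.01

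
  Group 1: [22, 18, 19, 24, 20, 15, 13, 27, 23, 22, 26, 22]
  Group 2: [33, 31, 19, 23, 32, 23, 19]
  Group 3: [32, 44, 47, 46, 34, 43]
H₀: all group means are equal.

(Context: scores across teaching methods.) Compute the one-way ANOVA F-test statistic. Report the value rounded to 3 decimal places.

test statistic = 28.930

Group means [20.92, 25.71, 41.00], grand mean 27.080
SSB = Σnᵢ(x̄ᵢ−x̄)² = 1631.495; SSW = ΣΣ(x−x̄ᵢ)² = 620.345
MSB = 1631.495/2 = 815.7474; MSW = 620.345/22 = 28.1975
F = MSB/MSW = 28.9298
df = (2, 22)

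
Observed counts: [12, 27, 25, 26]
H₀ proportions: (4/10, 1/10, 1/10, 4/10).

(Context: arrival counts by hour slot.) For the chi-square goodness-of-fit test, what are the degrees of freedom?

degrees of freedom = 3

df = k − 1 = 4 − 1 = 3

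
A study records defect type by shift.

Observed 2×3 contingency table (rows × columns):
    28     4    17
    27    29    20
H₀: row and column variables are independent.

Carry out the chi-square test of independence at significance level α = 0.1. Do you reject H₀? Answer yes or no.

reject H₀: yes

Row totals [49, 76], col totals [55, 33, 37], n=125
χ² = (28−21.56)²/21.56 + (4−12.94)²/12.94 + (17−14.50)²/14.50 + (27−33.44)²/33.44 + (29−20.06)²/20.06 + (20−22.50)²/22.50 = 14.0231
df = 2
p-value (upper-tail) = 0.00090
At α=0.1: p < α → reject H₀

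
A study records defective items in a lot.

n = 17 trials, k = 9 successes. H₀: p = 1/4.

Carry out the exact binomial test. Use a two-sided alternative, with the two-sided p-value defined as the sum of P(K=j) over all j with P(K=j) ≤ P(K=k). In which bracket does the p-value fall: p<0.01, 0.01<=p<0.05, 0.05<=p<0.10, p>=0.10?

p-value bracket: 0.01<=p<0.05

Exact binomial: n=17, k=9, p₀=1/4=0.2500
P(X=j) = C(n,j)·p₀^j·(1−p₀)^(n−j); p = Σ P(X=j) over j with P(X=j) ≤ P(X=9)
p-value (two-sided) = 0.01990
→ bracket: 0.01<=p<0.05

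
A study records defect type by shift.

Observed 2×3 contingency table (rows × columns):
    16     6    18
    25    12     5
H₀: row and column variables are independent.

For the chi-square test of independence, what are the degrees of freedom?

degrees of freedom = 2

df = (r−1)(c−1) = (2−1)·(3−1) = 2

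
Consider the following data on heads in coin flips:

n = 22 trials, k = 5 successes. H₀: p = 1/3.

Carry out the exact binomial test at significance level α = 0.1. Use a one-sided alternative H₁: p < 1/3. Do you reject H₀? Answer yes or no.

reject H₀: no

Exact binomial: n=22, k=5, p₀=1/3=0.3333
P(X≤5) from Σ C(n,i)·p₀^i·(1−p₀)^(n−i)
p-value (one-sided, H₁ less) = 0.20615
At α=0.1: p ≥ α → fail to reject H₀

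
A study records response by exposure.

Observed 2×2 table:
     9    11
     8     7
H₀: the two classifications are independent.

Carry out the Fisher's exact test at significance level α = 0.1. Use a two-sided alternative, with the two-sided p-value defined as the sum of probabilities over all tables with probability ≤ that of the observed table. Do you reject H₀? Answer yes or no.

reject H₀: no

Margins: r₁=20, r₂=15, c₁=17, c₂=18, n=35
p_obs = C(20,9)·C(15,8)/C(35,17); sum pmf over tables with pmf ≤ p_obs
p-value (two-sided) = 0.73799
At α=0.1: p ≥ α → fail to reject H₀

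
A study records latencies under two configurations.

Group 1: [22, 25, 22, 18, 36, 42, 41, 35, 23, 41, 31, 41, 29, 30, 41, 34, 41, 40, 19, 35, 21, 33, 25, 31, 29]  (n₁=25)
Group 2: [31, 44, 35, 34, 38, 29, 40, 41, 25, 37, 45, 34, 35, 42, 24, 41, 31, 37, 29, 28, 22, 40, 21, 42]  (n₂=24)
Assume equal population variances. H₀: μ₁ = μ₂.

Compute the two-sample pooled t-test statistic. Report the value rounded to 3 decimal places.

x̄₁=31.400, s₁=7.874, n₁=25
x̄₂=34.375, s₂=7.070, n₂=24
s_p² = [24·7.874² + 23·7.070²]/47 = 56.1197
SE = √(s_p²·(1/25+1/24)) = 2.1408
t = (31.400−34.375)/2.1408 = -1.3897
df = 47

test statistic = -1.390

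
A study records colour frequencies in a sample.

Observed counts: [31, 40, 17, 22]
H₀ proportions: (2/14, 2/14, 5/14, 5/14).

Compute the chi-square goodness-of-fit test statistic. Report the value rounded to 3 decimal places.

test statistic = 72.649

n = 110; E_i = n·p_i = [15.71, 15.71, 39.29, 39.29]
χ² = (31−15.71)²/15.71 + (40−15.71)²/15.71 + (17−39.29)²/39.29 + (22−39.29)²/39.29 = 72.6491
df = 3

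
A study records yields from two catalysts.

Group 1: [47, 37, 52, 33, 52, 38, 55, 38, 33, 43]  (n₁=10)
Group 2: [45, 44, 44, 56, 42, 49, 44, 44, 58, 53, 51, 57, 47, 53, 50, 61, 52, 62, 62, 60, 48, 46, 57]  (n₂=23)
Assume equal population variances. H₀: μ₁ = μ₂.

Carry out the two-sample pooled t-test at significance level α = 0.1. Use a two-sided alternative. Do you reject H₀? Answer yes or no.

reject H₀: yes

x̄₁=42.800, s₁=8.217, n₁=10
x̄₂=51.522, s₂=6.536, n₂=23
s_p² = [9·8.217² + 22·6.536²]/31 = 49.9142
SE = √(s_p²·(1/10+1/23)) = 2.6761
t = (42.800−51.522)/2.6761 = -3.2591
df = 31
p-value (two-sided) = 0.00271
At α=0.1: p < α → reject H₀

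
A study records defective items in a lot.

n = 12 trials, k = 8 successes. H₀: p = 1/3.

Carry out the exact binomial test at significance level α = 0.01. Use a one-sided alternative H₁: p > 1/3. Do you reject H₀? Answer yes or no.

Exact binomial: n=12, k=8, p₀=1/3=0.3333
P(X≥8) from Σ C(n,i)·p₀^i·(1−p₀)^(n−i)
p-value (one-sided, H₁ greater) = 0.01876
At α=0.01: p ≥ α → fail to reject H₀

reject H₀: no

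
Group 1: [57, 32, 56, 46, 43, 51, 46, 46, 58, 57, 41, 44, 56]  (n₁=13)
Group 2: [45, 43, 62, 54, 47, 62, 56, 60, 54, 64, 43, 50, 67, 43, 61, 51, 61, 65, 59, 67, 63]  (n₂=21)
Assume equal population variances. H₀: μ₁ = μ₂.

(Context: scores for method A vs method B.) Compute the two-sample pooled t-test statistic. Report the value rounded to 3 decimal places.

test statistic = -2.566

x̄₁=48.692, s₁=7.910, n₁=13
x̄₂=56.048, s₂=8.249, n₂=21
s_p² = [12·7.910² + 20·8.249²]/32 = 65.9913
SE = √(s_p²·(1/13+1/21)) = 2.8668
t = (48.692−56.048)/2.8668 = -2.5657
df = 32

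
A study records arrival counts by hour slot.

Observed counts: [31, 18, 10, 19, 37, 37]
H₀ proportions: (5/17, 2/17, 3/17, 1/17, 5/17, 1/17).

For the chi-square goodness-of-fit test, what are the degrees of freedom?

degrees of freedom = 5

df = k − 1 = 6 − 1 = 5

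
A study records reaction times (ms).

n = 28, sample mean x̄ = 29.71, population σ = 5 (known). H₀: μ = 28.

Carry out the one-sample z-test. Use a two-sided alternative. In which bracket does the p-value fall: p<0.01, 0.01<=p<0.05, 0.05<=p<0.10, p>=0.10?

SE = σ/√n = 5/√28 = 0.9449
z = (x̄−μ₀)/SE = (29.71−28)/0.9449 = 1.8097
p-value (two-sided) = 0.07034
→ bracket: 0.05<=p<0.10

p-value bracket: 0.05<=p<0.10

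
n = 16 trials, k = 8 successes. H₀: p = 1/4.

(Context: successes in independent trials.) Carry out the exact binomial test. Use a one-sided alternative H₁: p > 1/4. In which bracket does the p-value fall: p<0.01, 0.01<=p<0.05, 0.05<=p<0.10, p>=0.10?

p-value bracket: 0.01<=p<0.05

Exact binomial: n=16, k=8, p₀=1/4=0.2500
P(X≥8) from Σ C(n,i)·p₀^i·(1−p₀)^(n−i)
p-value (one-sided, H₁ greater) = 0.02713
→ bracket: 0.01<=p<0.05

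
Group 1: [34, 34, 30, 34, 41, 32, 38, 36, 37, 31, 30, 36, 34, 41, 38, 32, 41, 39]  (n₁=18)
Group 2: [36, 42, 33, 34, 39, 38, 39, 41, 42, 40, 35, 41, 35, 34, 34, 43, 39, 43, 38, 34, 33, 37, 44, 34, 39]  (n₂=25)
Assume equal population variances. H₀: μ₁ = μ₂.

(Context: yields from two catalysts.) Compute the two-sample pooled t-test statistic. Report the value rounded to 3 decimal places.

test statistic = -2.193

x̄₁=35.444, s₁=3.698, n₁=18
x̄₂=37.880, s₂=3.516, n₂=25
s_p² = [17·3.698² + 24·3.516²]/41 = 12.9045
SE = √(s_p²·(1/18+1/25)) = 1.1104
t = (35.444−37.880)/1.1104 = -2.1933
df = 41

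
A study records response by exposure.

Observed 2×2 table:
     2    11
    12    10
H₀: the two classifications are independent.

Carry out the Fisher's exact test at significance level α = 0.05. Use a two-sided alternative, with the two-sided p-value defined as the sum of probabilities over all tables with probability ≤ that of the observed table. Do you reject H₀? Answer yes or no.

reject H₀: yes

Margins: r₁=13, r₂=22, c₁=14, c₂=21, n=35
p_obs = C(13,2)·C(22,12)/C(35,14); sum pmf over tables with pmf ≤ p_obs
p-value (two-sided) = 0.03374
At α=0.05: p < α → reject H₀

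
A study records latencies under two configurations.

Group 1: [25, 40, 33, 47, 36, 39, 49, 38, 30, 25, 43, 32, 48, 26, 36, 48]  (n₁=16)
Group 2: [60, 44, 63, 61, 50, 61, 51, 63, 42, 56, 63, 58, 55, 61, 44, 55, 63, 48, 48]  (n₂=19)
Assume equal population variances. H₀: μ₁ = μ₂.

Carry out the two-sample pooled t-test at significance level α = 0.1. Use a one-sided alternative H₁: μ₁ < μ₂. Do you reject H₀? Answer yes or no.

x̄₁=37.188, s₁=8.312, n₁=16
x̄₂=55.053, s₂=7.261, n₂=19
s_p² = [15·8.312² + 18·7.261²]/33 = 60.1632
SE = √(s_p²·(1/16+1/19)) = 2.6319
t = (37.188−55.053)/2.6319 = -6.7880
df = 33
p-value (one-sided, H₁ less) = 0.00000
At α=0.1: p < α → reject H₀

reject H₀: yes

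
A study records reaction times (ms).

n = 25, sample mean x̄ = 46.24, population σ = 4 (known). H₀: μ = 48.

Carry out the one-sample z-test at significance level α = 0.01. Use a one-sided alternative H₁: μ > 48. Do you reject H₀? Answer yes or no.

reject H₀: no

SE = σ/√n = 4/√25 = 0.8000
z = (x̄−μ₀)/SE = (46.24−48)/0.8000 = -2.2000
p-value (one-sided, H₁ greater) = 0.98610
At α=0.01: p ≥ α → fail to reject H₀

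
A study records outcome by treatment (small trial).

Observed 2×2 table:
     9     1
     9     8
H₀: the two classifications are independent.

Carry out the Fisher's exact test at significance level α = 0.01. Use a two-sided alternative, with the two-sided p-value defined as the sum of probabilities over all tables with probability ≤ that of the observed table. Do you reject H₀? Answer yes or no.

reject H₀: no

Margins: r₁=10, r₂=17, c₁=18, c₂=9, n=27
p_obs = C(10,9)·C(17,9)/C(27,18); sum pmf over tables with pmf ≤ p_obs
p-value (two-sided) = 0.09117
At α=0.01: p ≥ α → fail to reject H₀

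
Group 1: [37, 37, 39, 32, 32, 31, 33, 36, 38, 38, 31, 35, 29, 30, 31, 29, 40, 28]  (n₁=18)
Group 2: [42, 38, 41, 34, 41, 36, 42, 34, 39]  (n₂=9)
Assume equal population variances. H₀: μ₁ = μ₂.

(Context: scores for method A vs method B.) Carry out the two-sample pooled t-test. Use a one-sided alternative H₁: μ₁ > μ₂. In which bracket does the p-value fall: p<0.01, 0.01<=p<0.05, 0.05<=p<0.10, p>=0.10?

p-value bracket: p>=0.10

x̄₁=33.667, s₁=3.850, n₁=18
x̄₂=38.556, s₂=3.245, n₂=9
s_p² = [17·3.850² + 8·3.245²]/25 = 13.4489
SE = √(s_p²·(1/18+1/9)) = 1.4972
t = (33.667−38.556)/1.4972 = -3.2654
df = 25
p-value (one-sided, H₁ greater) = 0.99842
→ bracket: p>=0.10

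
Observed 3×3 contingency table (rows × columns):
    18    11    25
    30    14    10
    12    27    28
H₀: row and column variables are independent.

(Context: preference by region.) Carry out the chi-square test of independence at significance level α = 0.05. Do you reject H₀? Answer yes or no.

reject H₀: yes

Row totals [54, 54, 67], col totals [60, 52, 63], n=175
χ² = (18−18.51)²/18.51 + (11−16.05)²/16.05 + (25−19.44)²/19.44 + (30−18.51)²/18.51 + (14−16.05)²/16.05 + (10−19.44)²/19.44 + (12−22.97)²/22.97 + (27−19.91)²/19.91 + (28−24.12)²/24.12 = 23.5516
df = 4
p-value (upper-tail) = 0.00010
At α=0.05: p < α → reject H₀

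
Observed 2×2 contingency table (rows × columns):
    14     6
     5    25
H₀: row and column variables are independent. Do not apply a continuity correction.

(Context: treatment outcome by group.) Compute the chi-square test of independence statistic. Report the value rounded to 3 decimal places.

test statistic = 14.488

Row totals [20, 30], col totals [19, 31], n=50
χ² = (14−7.60)²/7.60 + (6−12.40)²/12.40 + (5−11.40)²/11.40 + (25−18.60)²/18.60 = 14.4878
df = 1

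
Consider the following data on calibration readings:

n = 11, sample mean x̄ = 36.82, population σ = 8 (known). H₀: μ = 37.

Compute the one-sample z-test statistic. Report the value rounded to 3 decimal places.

test statistic = -0.075

SE = σ/√n = 8/√11 = 2.4121
z = (x̄−μ₀)/SE = (36.82−37)/2.4121 = -0.0746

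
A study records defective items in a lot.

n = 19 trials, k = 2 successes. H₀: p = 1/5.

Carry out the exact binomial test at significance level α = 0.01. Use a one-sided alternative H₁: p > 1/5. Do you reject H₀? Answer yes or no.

reject H₀: no

Exact binomial: n=19, k=2, p₀=1/5=0.2000
P(X≥2) from Σ C(n,i)·p₀^i·(1−p₀)^(n−i)
p-value (one-sided, H₁ greater) = 0.91713
At α=0.01: p ≥ α → fail to reject H₀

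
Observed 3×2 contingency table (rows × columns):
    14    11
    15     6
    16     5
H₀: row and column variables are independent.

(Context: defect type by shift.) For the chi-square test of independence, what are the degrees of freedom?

df = (r−1)(c−1) = (3−1)·(2−1) = 2

degrees of freedom = 2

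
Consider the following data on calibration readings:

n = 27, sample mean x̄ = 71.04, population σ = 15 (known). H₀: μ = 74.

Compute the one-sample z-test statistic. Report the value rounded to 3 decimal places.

test statistic = -1.025

SE = σ/√n = 15/√27 = 2.8868
z = (x̄−μ₀)/SE = (71.04−74)/2.8868 = -1.0254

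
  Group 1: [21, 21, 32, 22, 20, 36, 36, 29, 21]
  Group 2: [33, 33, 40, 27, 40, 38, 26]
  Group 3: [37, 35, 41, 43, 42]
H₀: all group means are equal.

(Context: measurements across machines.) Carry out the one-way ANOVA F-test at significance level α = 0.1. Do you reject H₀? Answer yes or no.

reject H₀: yes

Group means [26.44, 33.86, 39.60], grand mean 32.048
SSB = Σnᵢ(x̄ᵢ−x̄)² = 590.673; SSW = ΣΣ(x−x̄ᵢ)² = 620.279
MSB = 590.673/2 = 295.3365; MSW = 620.279/18 = 34.4600
F = MSB/MSW = 8.5704
df = (2, 18)
p-value (upper-tail) = 0.00243
At α=0.1: p < α → reject H₀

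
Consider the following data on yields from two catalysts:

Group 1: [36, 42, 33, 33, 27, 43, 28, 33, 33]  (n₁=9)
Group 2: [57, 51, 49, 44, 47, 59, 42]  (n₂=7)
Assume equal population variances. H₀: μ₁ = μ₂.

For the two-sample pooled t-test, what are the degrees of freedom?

df = n₁ + n₂ − 2 = 9 + 7 − 2 = 14

degrees of freedom = 14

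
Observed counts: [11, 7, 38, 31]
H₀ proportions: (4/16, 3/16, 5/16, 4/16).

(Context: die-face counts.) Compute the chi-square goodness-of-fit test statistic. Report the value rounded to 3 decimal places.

test statistic = 18.864

n = 87; E_i = n·p_i = [21.75, 16.31, 27.19, 21.75]
χ² = (11−21.75)²/21.75 + (7−16.31)²/16.31 + (38−27.19)²/27.19 + (31−21.75)²/21.75 = 18.8636
df = 3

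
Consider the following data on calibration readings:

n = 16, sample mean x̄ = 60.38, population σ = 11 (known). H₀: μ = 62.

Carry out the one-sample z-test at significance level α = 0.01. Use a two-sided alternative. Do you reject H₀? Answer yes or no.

reject H₀: no

SE = σ/√n = 11/√16 = 2.7500
z = (x̄−μ₀)/SE = (60.38−62)/2.7500 = -0.5891
p-value (two-sided) = 0.55580
At α=0.01: p ≥ α → fail to reject H₀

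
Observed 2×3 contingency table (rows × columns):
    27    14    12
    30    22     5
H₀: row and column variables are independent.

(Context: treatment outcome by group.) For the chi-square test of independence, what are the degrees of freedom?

degrees of freedom = 2

df = (r−1)(c−1) = (2−1)·(3−1) = 2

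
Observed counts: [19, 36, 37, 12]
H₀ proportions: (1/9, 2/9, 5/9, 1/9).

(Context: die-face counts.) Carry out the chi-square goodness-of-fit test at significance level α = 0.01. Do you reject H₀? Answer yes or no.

n = 104; E_i = n·p_i = [11.56, 23.11, 57.78, 11.56]
χ² = (19−11.56)²/11.56 + (36−23.11)²/23.11 + (37−57.78)²/57.78 + (12−11.56)²/11.56 = 19.4731
df = 3
p-value (upper-tail) = 0.00022
At α=0.01: p < α → reject H₀

reject H₀: yes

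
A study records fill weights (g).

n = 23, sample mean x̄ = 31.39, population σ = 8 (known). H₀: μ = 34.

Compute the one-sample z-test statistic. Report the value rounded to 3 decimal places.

SE = σ/√n = 8/√23 = 1.6681
z = (x̄−μ₀)/SE = (31.39−34)/1.6681 = -1.5646

test statistic = -1.565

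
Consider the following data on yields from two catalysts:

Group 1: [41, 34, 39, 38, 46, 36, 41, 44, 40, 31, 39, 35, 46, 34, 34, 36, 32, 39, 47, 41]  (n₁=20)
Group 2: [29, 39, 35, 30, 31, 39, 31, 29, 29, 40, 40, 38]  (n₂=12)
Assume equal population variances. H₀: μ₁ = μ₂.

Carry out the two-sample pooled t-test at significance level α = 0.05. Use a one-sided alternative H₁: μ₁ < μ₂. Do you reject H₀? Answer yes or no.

x̄₁=38.650, s₁=4.705, n₁=20
x̄₂=34.167, s₂=4.745, n₂=12
s_p² = [19·4.705² + 11·4.745²]/30 = 22.2739
SE = √(s_p²·(1/20+1/12)) = 1.7233
t = (38.650−34.167)/1.7233 = 2.6016
df = 30
p-value (one-sided, H₁ less) = 0.99286
At α=0.05: p ≥ α → fail to reject H₀

reject H₀: no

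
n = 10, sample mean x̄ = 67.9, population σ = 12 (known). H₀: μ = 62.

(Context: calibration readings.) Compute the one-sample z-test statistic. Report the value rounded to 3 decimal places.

test statistic = 1.555

SE = σ/√n = 12/√10 = 3.7947
z = (x̄−μ₀)/SE = (67.9−62)/3.7947 = 1.5548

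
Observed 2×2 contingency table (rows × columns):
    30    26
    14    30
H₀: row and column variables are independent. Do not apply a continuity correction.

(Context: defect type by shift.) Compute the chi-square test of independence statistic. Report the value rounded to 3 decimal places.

Row totals [56, 44], col totals [44, 56], n=100
χ² = (30−24.64)²/24.64 + (26−31.36)²/31.36 + (14−19.36)²/19.36 + (30−24.64)²/24.64 = 4.7320
df = 1

test statistic = 4.732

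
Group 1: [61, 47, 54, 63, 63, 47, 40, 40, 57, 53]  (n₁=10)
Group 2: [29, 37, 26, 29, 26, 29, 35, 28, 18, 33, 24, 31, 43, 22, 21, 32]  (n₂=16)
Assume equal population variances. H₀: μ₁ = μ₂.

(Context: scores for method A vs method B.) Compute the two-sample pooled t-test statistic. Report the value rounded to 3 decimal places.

x̄₁=52.500, s₁=8.746, n₁=10
x̄₂=28.938, s₂=6.340, n₂=16
s_p² = [9·8.746² + 15·6.340²]/24 = 53.8099
SE = √(s_p²·(1/10+1/16)) = 2.9570
t = (52.500−28.938)/2.9570 = 7.9683
df = 24

test statistic = 7.968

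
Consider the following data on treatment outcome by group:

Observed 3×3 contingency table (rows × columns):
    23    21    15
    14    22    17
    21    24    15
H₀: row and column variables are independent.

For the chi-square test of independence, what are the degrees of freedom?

df = (r−1)(c−1) = (3−1)·(3−1) = 4

degrees of freedom = 4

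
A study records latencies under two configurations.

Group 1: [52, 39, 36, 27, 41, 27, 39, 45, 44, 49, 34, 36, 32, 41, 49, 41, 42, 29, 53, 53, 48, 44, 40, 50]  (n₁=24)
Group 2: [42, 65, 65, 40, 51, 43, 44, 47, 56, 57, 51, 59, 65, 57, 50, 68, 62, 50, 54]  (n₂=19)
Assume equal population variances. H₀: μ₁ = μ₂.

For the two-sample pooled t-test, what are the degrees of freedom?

degrees of freedom = 41

df = n₁ + n₂ − 2 = 24 + 19 − 2 = 41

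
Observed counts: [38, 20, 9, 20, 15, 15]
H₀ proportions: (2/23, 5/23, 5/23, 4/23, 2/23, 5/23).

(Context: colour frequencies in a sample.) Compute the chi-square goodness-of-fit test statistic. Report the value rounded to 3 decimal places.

n = 117; E_i = n·p_i = [10.17, 25.43, 25.43, 20.35, 10.17, 25.43]
χ² = (38−10.17)²/10.17 + (20−25.43)²/25.43 + (9−25.43)²/25.43 + (20−20.35)²/20.35 + (15−10.17)²/10.17 + (15−25.43)²/25.43 = 94.4624
df = 5

test statistic = 94.462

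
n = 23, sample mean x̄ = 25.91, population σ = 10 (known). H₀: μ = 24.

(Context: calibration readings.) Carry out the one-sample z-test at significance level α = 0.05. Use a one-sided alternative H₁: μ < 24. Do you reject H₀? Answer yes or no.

SE = σ/√n = 10/√23 = 2.0851
z = (x̄−μ₀)/SE = (25.91−24)/2.0851 = 0.9160
p-value (one-sided, H₁ less) = 0.82017
At α=0.05: p ≥ α → fail to reject H₀

reject H₀: no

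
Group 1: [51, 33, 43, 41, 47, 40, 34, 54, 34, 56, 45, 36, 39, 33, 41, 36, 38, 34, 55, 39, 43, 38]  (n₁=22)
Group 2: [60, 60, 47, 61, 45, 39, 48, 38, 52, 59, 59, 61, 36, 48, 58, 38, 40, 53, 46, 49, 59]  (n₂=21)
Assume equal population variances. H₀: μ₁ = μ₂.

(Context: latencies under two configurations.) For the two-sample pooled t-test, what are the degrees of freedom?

df = n₁ + n₂ − 2 = 22 + 21 − 2 = 41

degrees of freedom = 41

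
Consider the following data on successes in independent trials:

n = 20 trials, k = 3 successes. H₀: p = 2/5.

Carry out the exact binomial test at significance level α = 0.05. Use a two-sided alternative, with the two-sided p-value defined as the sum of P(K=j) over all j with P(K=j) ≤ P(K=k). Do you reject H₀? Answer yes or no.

Exact binomial: n=20, k=3, p₀=2/5=0.4000
P(X=j) = C(n,j)·p₀^j·(1−p₀)^(n−j); p = Σ P(X=j) over j with P(X=j) ≤ P(X=3)
p-value (two-sided) = 0.02243
At α=0.05: p < α → reject H₀

reject H₀: yes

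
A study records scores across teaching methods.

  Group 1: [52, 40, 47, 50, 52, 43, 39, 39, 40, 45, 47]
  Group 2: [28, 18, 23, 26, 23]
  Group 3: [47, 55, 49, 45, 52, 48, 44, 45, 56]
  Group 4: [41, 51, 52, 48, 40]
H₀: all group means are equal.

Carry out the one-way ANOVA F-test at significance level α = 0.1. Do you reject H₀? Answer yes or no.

Group means [44.91, 23.60, 49.00, 46.40], grand mean 42.833
SSB = Σnᵢ(x̄ᵢ−x̄)² = 2302.858; SSW = ΣΣ(x−x̄ᵢ)² = 595.309
MSB = 2302.858/3 = 767.6192; MSW = 595.309/26 = 22.8965
F = MSB/MSW = 33.5256
df = (3, 26)
p-value (upper-tail) = 0.00000
At α=0.1: p < α → reject H₀

reject H₀: yes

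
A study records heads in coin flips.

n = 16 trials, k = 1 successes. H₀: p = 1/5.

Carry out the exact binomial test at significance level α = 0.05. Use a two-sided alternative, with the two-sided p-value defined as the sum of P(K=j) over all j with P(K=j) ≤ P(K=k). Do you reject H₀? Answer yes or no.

Exact binomial: n=16, k=1, p₀=1/5=0.2000
P(X=j) = C(n,j)·p₀^j·(1−p₀)^(n−j); p = Σ P(X=j) over j with P(X=j) ≤ P(X=1)
p-value (two-sided) = 0.22243
At α=0.05: p ≥ α → fail to reject H₀

reject H₀: no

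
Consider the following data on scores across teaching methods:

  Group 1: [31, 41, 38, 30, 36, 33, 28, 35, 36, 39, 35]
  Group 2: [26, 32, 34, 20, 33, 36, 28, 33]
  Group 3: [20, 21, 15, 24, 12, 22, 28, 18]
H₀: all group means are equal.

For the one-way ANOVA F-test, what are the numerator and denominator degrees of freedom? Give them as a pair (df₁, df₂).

k = 3 groups, N = 27 total
df = (k−1, N−k) = (3−1, 27−3) = (2, 24)

degrees of freedom = [2, 24]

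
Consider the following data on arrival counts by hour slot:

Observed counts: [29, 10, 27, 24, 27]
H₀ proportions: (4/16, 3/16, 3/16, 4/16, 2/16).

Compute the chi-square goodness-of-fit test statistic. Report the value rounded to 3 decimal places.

n = 117; E_i = n·p_i = [29.25, 21.94, 21.94, 29.25, 14.62]
χ² = (29−29.25)²/29.25 + (10−21.94)²/21.94 + (27−21.94)²/21.94 + (24−29.25)²/29.25 + (27−14.62)²/14.62 = 19.0798
df = 4

test statistic = 19.080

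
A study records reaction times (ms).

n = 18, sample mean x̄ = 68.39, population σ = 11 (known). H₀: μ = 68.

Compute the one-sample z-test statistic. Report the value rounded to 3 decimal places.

test statistic = 0.150

SE = σ/√n = 11/√18 = 2.5927
z = (x̄−μ₀)/SE = (68.39−68)/2.5927 = 0.1504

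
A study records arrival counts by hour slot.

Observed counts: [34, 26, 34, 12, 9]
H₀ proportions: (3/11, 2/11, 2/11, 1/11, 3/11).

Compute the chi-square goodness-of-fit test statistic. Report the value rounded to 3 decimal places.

test statistic = 25.832

n = 115; E_i = n·p_i = [31.36, 20.91, 20.91, 10.45, 31.36]
χ² = (34−31.36)²/31.36 + (26−20.91)²/20.91 + (34−20.91)²/20.91 + (12−10.45)²/10.45 + (9−31.36)²/31.36 = 25.8319
df = 4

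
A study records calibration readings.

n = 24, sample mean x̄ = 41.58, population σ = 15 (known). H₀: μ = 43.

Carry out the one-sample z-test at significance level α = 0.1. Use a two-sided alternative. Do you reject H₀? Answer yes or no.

SE = σ/√n = 15/√24 = 3.0619
z = (x̄−μ₀)/SE = (41.58−43)/3.0619 = -0.4638
p-value (two-sided) = 0.64281
At α=0.1: p ≥ α → fail to reject H₀

reject H₀: no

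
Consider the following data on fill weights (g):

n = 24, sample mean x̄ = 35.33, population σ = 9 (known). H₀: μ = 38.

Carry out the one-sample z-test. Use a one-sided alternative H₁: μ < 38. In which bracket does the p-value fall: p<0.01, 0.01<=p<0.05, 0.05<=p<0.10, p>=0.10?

SE = σ/√n = 9/√24 = 1.8371
z = (x̄−μ₀)/SE = (35.33−38)/1.8371 = -1.4534
p-value (one-sided, H₁ less) = 0.07306
→ bracket: 0.05<=p<0.10

p-value bracket: 0.05<=p<0.10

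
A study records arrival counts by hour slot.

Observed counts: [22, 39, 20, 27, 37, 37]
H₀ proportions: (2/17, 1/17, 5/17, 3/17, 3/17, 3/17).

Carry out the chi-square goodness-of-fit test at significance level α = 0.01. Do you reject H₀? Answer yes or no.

n = 182; E_i = n·p_i = [21.41, 10.71, 53.53, 32.12, 32.12, 32.12]
χ² = (22−21.41)²/21.41 + (39−10.71)²/10.71 + (20−53.53)²/53.53 + (27−32.12)²/32.12 + (37−32.12)²/32.12 + (37−32.12)²/32.12 = 98.0952
df = 5
p-value (upper-tail) = 0.00000
At α=0.01: p < α → reject H₀

reject H₀: yes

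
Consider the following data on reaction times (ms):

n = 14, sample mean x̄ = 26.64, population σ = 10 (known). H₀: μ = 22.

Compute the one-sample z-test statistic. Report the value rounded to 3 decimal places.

test statistic = 1.736

SE = σ/√n = 10/√14 = 2.6726
z = (x̄−μ₀)/SE = (26.64−22)/2.6726 = 1.7361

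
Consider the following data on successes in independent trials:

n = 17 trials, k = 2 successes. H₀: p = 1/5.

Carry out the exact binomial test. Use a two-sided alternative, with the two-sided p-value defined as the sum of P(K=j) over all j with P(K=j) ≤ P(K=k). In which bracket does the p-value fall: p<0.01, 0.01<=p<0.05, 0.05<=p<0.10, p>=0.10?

Exact binomial: n=17, k=2, p₀=1/5=0.2000
P(X=j) = C(n,j)·p₀^j·(1−p₀)^(n−j); p = Σ P(X=j) over j with P(X=j) ≤ P(X=2)
p-value (two-sided) = 0.55140
→ bracket: p>=0.10

p-value bracket: p>=0.10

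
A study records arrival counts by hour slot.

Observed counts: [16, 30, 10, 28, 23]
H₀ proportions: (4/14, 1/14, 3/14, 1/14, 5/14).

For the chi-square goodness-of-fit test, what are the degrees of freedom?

df = k − 1 = 5 − 1 = 4

degrees of freedom = 4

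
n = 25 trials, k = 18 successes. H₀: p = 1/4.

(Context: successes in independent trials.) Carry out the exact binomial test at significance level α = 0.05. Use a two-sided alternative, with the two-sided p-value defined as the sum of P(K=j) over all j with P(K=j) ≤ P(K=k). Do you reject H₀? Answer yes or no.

reject H₀: yes

Exact binomial: n=25, k=18, p₀=1/4=0.2500
P(X=j) = C(n,j)·p₀^j·(1−p₀)^(n−j); p = Σ P(X=j) over j with P(X=j) ≤ P(X=18)
p-value (two-sided) = 0.00000
At α=0.05: p < α → reject H₀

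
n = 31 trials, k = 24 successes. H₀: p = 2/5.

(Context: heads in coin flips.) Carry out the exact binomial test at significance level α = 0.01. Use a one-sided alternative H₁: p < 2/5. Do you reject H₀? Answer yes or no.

reject H₀: no

Exact binomial: n=31, k=24, p₀=2/5=0.4000
P(X≤24) from Σ C(n,i)·p₀^i·(1−p₀)^(n−i)
p-value (one-sided, H₁ less) = 1.00000
At α=0.01: p ≥ α → fail to reject H₀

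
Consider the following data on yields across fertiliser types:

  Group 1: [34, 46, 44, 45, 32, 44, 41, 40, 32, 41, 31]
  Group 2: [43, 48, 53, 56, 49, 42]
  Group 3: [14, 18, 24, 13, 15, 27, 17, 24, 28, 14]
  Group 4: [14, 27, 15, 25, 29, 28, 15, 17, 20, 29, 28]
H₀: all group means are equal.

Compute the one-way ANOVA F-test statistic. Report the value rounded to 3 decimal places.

test statistic = 45.387

Group means [39.09, 48.50, 19.40, 22.45], grand mean 30.579
SSB = Σnᵢ(x̄ᵢ−x̄)² = 4699.727; SSW = ΣΣ(x−x̄ᵢ)² = 1173.536
MSB = 4699.727/3 = 1566.5756; MSW = 1173.536/34 = 34.5158
F = MSB/MSW = 45.3872
df = (3, 34)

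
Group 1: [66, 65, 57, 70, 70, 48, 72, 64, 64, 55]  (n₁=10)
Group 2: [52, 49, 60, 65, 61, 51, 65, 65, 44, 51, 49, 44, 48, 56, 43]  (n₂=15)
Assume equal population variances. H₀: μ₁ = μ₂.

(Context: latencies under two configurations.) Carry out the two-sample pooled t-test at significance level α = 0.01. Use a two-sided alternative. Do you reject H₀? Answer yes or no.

x̄₁=63.100, s₁=7.593, n₁=10
x̄₂=53.533, s₂=7.918, n₂=15
s_p² = [9·7.593² + 14·7.918²]/23 = 60.7232
SE = √(s_p²·(1/10+1/15)) = 3.1813
t = (63.100−53.533)/3.1813 = 3.0072
df = 23
p-value (two-sided) = 0.00628
At α=0.01: p < α → reject H₀

reject H₀: yes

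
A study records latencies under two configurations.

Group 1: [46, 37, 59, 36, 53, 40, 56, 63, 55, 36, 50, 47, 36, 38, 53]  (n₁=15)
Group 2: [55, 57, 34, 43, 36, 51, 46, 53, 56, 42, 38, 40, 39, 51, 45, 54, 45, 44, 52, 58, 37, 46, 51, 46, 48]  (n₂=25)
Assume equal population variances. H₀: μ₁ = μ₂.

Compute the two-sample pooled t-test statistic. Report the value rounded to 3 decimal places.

x̄₁=47.000, s₁=9.335, n₁=15
x̄₂=46.680, s₂=6.974, n₂=25
s_p² = [14·9.335² + 24·6.974²]/38 = 62.8274
SE = √(s_p²·(1/15+1/25)) = 2.5887
t = (47.000−46.680)/2.5887 = 0.1236
df = 38

test statistic = 0.124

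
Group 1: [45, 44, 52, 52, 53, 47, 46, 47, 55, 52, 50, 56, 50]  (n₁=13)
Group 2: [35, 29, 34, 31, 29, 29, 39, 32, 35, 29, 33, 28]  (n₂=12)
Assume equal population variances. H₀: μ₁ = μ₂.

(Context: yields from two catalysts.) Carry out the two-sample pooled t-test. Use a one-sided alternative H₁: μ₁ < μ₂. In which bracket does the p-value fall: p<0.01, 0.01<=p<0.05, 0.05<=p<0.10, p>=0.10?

p-value bracket: p>=0.10

x̄₁=49.923, s₁=3.840, n₁=13
x̄₂=31.917, s₂=3.370, n₂=12
s_p² = [12·3.840² + 11·3.370²]/23 = 13.1235
SE = √(s_p²·(1/13+1/12)) = 1.4502
t = (49.923−31.917)/1.4502 = 12.4164
df = 23
p-value (one-sided, H₁ less) = 1.00000
→ bracket: p>=0.10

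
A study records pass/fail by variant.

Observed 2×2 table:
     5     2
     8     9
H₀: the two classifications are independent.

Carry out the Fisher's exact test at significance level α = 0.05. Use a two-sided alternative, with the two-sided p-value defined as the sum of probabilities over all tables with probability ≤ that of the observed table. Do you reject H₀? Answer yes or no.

reject H₀: no

Margins: r₁=7, r₂=17, c₁=13, c₂=11, n=24
p_obs = C(7,5)·C(17,8)/C(24,13); sum pmf over tables with pmf ≤ p_obs
p-value (two-sided) = 0.38644
At α=0.05: p ≥ α → fail to reject H₀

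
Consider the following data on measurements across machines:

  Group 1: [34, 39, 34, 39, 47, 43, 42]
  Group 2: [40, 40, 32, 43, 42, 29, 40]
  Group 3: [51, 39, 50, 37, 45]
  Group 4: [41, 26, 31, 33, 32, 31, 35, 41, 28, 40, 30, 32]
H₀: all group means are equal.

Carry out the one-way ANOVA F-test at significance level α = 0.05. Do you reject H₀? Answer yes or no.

reject H₀: yes

Group means [39.71, 38.00, 44.40, 33.33], grand mean 37.613
SSB = Σnᵢ(x̄ᵢ−x̄)² = 482.060; SSW = ΣΣ(x−x̄ᵢ)² = 737.295
MSB = 482.060/3 = 160.6865; MSW = 737.295/27 = 27.3072
F = MSB/MSW = 5.8844
df = (3, 27)
p-value (upper-tail) = 0.00316
At α=0.05: p < α → reject H₀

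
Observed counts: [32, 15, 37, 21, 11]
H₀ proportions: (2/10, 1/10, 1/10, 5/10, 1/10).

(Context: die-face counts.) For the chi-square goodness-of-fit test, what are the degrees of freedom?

degrees of freedom = 4

df = k − 1 = 5 − 1 = 4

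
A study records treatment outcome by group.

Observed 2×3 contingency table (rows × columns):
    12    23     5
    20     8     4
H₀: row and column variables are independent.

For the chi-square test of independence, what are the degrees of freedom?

df = (r−1)(c−1) = (2−1)·(3−1) = 2

degrees of freedom = 2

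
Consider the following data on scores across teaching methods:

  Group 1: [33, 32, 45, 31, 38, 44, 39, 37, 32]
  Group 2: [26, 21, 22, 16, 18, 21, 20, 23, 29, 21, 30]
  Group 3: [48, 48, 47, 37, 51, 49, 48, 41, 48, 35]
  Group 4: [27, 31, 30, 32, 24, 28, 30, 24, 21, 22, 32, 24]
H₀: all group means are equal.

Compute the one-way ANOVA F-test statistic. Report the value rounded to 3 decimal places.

test statistic = 48.197

Group means [36.78, 22.45, 45.20, 27.08], grand mean 32.262
SSB = Σnᵢ(x̄ᵢ−x̄)² = 3237.320; SSW = ΣΣ(x−x̄ᵢ)² = 850.799
MSB = 3237.320/3 = 1079.1065; MSW = 850.799/38 = 22.3895
F = MSB/MSW = 48.1971
df = (3, 38)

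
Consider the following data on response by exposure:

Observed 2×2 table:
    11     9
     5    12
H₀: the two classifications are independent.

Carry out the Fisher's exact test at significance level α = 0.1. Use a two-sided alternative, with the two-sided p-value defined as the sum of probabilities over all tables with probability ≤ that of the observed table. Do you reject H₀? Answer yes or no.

Margins: r₁=20, r₂=17, c₁=16, c₂=21, n=37
p_obs = C(20,11)·C(17,5)/C(37,16); sum pmf over tables with pmf ≤ p_obs
p-value (two-sided) = 0.18453
At α=0.1: p ≥ α → fail to reject H₀

reject H₀: no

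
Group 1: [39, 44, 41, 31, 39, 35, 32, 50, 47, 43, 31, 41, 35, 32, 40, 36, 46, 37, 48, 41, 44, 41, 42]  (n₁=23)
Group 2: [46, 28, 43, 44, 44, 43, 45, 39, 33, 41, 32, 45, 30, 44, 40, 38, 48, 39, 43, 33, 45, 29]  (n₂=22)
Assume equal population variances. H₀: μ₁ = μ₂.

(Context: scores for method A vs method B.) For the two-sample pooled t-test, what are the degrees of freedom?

degrees of freedom = 43

df = n₁ + n₂ − 2 = 23 + 22 − 2 = 43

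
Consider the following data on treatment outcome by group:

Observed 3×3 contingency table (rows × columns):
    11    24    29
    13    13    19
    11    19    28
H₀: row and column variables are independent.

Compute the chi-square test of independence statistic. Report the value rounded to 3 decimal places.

Row totals [64, 45, 58], col totals [35, 56, 76], n=167
χ² = (11−13.41)²/13.41 + (24−21.46)²/21.46 + (29−29.13)²/29.13 + (13−9.43)²/9.43 + (13−15.09)²/15.09 + (19−20.48)²/20.48 + (11−12.16)²/12.16 + (19−19.45)²/19.45 + (28−26.40)²/26.40 = 2.6996
df = 4

test statistic = 2.700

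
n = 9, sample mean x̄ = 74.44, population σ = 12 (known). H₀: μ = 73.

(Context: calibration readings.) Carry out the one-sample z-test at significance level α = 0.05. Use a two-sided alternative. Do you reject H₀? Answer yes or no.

reject H₀: no

SE = σ/√n = 12/√9 = 4.0000
z = (x̄−μ₀)/SE = (74.44−73)/4.0000 = 0.3600
p-value (two-sided) = 0.71885
At α=0.05: p ≥ α → fail to reject H₀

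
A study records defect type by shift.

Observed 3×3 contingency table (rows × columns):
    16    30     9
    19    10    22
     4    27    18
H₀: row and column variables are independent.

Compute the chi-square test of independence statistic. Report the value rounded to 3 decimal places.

test statistic = 25.334

Row totals [55, 51, 49], col totals [39, 67, 49], n=155
χ² = (16−13.84)²/13.84 + (30−23.77)²/23.77 + (9−17.39)²/17.39 + (19−12.83)²/12.83 + (10−22.05)²/22.05 + (22−16.12)²/16.12 + (4−12.33)²/12.33 + (27−21.18)²/21.18 + (18−15.49)²/15.49 = 25.3343
df = 4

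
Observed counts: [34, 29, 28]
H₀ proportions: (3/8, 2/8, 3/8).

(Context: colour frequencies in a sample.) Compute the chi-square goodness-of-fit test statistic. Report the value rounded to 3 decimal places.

n = 91; E_i = n·p_i = [34.12, 22.75, 34.12]
χ² = (34−34.12)²/34.12 + (29−22.75)²/22.75 + (28−34.12)²/34.12 = 2.8168
df = 2

test statistic = 2.817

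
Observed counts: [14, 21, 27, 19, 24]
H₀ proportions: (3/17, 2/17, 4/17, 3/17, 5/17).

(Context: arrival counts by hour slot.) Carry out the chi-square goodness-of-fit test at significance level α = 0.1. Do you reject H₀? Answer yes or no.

reject H₀: yes

n = 105; E_i = n·p_i = [18.53, 12.35, 24.71, 18.53, 30.88]
χ² = (14−18.53)²/18.53 + (21−12.35)²/12.35 + (27−24.71)²/24.71 + (19−18.53)²/18.53 + (24−30.88)²/30.88 = 8.9189
df = 4
p-value (upper-tail) = 0.06316
At α=0.1: p < α → reject H₀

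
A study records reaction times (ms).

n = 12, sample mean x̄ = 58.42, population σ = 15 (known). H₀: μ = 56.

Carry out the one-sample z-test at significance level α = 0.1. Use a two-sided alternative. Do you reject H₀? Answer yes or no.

SE = σ/√n = 15/√12 = 4.3301
z = (x̄−μ₀)/SE = (58.42−56)/4.3301 = 0.5589
p-value (two-sided) = 0.57625
At α=0.1: p ≥ α → fail to reject H₀

reject H₀: no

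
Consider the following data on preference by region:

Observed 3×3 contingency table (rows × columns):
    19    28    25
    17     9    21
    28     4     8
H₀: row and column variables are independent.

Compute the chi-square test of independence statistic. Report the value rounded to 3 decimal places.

test statistic = 25.787

Row totals [72, 47, 40], col totals [64, 41, 54], n=159
χ² = (19−28.98)²/28.98 + (28−18.57)²/18.57 + (25−24.45)²/24.45 + (17−18.92)²/18.92 + (9−12.12)²/12.12 + (21−15.96)²/15.96 + (28−16.10)²/16.10 + (4−10.31)²/10.31 + (8−13.58)²/13.58 = 25.7869
df = 4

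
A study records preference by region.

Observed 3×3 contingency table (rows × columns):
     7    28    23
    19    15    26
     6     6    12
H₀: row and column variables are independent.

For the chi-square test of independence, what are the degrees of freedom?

df = (r−1)(c−1) = (3−1)·(3−1) = 4

degrees of freedom = 4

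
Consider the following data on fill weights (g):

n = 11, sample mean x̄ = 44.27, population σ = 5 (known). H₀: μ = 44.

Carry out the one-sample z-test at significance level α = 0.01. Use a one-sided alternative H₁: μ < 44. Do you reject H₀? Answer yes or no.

reject H₀: no

SE = σ/√n = 5/√11 = 1.5076
z = (x̄−μ₀)/SE = (44.27−44)/1.5076 = 0.1791
p-value (one-sided, H₁ less) = 0.57107
At α=0.01: p ≥ α → fail to reject H₀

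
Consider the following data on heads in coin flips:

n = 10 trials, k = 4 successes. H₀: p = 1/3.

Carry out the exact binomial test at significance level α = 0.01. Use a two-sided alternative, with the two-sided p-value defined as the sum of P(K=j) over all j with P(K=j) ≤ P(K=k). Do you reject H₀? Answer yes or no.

Exact binomial: n=10, k=4, p₀=1/3=0.3333
P(X=j) = C(n,j)·p₀^j·(1−p₀)^(n−j); p = Σ P(X=j) over j with P(X=j) ≤ P(X=4)
p-value (two-sided) = 0.73988
At α=0.01: p ≥ α → fail to reject H₀

reject H₀: no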